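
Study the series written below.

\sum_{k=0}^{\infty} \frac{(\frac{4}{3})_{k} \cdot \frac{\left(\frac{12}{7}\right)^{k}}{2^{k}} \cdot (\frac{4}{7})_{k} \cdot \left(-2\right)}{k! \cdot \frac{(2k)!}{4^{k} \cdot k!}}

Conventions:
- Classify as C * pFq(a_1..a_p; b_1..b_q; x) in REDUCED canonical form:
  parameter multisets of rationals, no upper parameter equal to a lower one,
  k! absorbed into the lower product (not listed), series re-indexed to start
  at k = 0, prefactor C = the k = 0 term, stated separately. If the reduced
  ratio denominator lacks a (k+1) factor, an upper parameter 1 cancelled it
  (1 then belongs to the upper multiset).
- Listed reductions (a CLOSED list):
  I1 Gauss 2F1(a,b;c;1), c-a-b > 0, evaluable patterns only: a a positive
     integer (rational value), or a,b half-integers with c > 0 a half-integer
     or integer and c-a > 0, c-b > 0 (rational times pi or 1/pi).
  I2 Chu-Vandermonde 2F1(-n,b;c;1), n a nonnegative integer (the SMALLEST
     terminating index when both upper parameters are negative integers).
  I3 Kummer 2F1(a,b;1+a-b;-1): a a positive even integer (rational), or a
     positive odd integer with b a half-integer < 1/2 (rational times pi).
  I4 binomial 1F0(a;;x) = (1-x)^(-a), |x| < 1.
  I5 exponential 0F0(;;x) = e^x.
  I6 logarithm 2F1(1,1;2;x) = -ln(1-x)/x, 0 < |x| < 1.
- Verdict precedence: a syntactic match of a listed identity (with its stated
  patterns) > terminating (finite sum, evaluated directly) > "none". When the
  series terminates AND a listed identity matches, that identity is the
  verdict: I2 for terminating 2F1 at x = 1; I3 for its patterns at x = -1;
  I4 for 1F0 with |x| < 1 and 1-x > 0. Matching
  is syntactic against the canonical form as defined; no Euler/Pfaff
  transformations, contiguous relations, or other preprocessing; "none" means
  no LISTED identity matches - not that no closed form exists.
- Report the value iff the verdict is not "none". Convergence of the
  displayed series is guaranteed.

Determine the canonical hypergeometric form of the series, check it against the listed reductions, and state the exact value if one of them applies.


This is -2 * 2F1(\frac{4}{7}, \frac{4}{3}; \frac{1}{2}; \frac{6}{7}) in reduced canonical form. Verdict: none (x = \frac{6}{7}): each listed identity misses the multisets {\frac{4}{7}, \frac{4}{3}} ; {\frac{1}{2}}.

Structural cue: t_0 being -2, the lower (2k)!/(4^k k!) block (C = -2, x = 6/7) is (1/2)_k.
Consecutive-term ratio: r(k) = \frac{6}{7} * (k+\frac{4}{7}) (k+\frac{4}{3}) / [(k+\frac{1}{2}) (k+1)] - rational in k, leading ratio \frac{6}{7}; with t_0 = -2, classification follows.


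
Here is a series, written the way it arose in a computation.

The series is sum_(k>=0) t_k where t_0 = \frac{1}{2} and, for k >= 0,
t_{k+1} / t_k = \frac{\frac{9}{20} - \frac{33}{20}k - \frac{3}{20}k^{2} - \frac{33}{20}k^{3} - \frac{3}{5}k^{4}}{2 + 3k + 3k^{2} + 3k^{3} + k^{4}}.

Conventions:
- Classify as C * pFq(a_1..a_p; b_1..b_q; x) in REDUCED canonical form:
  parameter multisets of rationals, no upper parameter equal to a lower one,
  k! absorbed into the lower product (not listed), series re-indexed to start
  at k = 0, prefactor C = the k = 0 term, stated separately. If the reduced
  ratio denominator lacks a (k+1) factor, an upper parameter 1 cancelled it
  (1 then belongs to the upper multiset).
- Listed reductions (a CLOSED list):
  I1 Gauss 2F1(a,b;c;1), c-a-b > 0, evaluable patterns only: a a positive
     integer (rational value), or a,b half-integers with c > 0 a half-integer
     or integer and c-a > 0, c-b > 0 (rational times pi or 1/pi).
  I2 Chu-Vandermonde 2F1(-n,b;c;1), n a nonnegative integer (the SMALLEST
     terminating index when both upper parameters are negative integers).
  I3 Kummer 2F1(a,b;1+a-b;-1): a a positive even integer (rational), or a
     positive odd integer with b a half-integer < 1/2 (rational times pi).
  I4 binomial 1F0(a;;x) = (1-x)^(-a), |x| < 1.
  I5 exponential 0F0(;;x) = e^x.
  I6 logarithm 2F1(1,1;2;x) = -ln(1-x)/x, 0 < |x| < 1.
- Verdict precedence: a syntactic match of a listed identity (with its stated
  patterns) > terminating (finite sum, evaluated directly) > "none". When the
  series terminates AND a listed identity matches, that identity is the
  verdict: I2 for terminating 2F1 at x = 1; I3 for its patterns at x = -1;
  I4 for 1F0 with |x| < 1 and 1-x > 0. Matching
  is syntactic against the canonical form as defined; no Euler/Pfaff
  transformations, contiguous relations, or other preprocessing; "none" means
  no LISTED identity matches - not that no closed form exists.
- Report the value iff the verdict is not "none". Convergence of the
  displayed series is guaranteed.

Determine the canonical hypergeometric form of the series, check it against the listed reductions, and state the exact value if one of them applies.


This is \frac{1}{2} * 2F1(-\frac{1}{4}, 3; 2; -\frac{3}{5}) in reduced canonical form. Verdict: none. No listed pattern accepts 2F1(-\frac{1}{4}, 3; 2; -\frac{3}{5}).

Structural cue: from the first term \frac{1}{2}: factor the ratio over Q (C = 1/2): negated roots = parameters.
Step ratio: r(k) = -\frac{3}{5} * (k-\frac{1}{4}) (k+3) / [(k+2) (k+1)] - rational in k. x = -\frac{3}{5}; t_0 = \frac{1}{2}; negate the roots.


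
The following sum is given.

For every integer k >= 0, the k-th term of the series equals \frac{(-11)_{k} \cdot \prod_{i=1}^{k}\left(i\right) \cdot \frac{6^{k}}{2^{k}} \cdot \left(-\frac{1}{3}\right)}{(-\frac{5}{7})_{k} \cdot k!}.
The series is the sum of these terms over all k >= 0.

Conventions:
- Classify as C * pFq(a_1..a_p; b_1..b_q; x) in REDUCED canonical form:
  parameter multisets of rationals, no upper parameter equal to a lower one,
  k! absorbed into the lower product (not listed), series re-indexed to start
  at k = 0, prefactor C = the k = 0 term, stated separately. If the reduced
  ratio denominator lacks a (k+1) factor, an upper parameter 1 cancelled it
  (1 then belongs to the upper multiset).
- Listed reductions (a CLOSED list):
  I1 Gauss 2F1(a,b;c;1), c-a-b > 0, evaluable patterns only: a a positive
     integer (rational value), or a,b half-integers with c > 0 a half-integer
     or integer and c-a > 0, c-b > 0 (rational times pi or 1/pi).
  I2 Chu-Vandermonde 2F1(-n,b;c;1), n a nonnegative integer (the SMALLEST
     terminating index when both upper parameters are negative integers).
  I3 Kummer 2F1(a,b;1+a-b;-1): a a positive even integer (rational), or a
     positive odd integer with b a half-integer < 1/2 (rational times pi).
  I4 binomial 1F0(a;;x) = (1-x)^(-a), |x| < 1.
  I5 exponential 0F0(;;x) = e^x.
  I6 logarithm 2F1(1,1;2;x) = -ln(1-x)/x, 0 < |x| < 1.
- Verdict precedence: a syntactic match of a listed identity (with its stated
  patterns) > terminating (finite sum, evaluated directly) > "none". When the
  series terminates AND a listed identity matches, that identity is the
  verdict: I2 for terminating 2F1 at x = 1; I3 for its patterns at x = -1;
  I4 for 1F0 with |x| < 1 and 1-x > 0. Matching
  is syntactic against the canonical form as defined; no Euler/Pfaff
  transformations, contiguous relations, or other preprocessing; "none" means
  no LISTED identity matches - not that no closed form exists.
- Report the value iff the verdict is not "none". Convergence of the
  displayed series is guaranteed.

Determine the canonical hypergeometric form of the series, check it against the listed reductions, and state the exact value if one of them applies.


At argument 3: a 2F1 with upper {-11, 1}, lower {-\frac{5}{7}}, scaled by C = -\frac{1}{3}. Verdict: terminating (-11 upstairs). 12 nonzero terms in all; added directly. Sum: -\frac{28401883732792}{81810885}.

Key observation: t_0 being -\frac{1}{3}, the running product (C = -1/3, x = 3) telescopes to a rising factorial.
Consecutive-term ratio: r(k) = 3 * (k-11) (k+1) / [(k-\frac{5}{7}) (k+1)] - rational in k. x = 3; t_0 = -\frac{1}{3}; negate the roots.


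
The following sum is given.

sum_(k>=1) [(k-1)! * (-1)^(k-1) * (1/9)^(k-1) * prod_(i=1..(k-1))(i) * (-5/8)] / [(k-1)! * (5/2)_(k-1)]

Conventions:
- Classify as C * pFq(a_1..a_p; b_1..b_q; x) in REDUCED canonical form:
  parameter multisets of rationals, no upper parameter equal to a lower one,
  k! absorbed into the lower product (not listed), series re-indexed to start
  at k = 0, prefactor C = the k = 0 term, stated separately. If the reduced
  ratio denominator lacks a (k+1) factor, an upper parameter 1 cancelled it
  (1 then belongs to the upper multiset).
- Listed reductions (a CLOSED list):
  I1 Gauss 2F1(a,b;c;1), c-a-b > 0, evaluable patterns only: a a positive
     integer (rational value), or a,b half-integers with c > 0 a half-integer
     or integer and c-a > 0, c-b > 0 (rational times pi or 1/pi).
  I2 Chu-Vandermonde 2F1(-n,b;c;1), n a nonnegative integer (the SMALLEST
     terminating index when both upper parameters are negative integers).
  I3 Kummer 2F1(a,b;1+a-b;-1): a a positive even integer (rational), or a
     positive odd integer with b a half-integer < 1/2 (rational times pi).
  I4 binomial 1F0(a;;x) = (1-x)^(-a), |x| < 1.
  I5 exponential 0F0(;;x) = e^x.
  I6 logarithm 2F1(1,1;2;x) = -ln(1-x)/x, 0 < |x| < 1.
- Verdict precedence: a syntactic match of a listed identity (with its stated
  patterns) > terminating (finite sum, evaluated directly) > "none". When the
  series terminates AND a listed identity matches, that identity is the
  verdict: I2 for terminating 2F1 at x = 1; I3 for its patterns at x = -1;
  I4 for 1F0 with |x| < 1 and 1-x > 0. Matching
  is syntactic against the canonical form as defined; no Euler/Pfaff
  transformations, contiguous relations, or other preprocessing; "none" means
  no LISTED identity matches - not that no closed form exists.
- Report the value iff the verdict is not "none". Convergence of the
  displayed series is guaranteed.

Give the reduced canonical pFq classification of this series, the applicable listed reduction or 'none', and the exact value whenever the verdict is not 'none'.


Canonical form: C = -5/8 times 2F1 with upper {1, 1}, lower {5/2}, x = -1/9. Verdict: none - at argument -1/9 the multisets {1, 1} ; {5/2} match no listed identity.

First insight: t_0 being -5/8, the running product (C = -5/8) telescopes to a rising factorial.
Consecutive-term ratio: r(k) = (-1/9) * (k+1) (k+1) / [(k+5/2) (k+1)] - poly over poly, x = (-1/9) from leading terms; C = -5/8 at k = 0.


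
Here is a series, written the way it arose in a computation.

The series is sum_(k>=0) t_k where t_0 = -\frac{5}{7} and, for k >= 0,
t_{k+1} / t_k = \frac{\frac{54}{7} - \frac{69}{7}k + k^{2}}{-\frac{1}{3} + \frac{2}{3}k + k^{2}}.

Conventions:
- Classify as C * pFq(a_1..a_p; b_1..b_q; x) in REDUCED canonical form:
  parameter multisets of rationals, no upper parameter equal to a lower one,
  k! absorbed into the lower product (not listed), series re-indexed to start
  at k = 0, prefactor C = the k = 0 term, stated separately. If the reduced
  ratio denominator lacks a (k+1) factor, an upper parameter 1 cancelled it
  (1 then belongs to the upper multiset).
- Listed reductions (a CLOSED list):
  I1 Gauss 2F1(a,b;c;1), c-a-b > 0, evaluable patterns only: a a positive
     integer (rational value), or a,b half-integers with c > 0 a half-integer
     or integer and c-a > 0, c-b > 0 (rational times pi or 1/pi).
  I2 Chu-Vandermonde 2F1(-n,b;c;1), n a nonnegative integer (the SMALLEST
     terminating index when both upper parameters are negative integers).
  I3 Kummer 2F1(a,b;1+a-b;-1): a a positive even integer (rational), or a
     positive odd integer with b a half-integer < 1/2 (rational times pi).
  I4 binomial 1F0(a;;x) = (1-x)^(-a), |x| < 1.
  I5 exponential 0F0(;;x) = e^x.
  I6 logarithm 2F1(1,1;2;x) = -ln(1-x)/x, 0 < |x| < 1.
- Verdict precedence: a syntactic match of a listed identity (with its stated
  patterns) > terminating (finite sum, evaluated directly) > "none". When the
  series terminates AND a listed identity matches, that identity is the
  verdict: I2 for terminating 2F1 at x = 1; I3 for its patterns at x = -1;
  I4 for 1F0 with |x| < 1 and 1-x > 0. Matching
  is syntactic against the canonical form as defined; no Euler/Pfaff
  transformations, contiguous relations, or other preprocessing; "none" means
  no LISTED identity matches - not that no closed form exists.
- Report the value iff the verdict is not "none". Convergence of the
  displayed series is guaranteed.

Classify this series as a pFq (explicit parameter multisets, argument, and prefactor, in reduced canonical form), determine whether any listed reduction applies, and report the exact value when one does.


At argument 1: a 2F1 with upper {-9, -\frac{6}{7}}, lower {-\frac{1}{3}}, scaled by C = -\frac{5}{7}. Verdict: Chu-Vandermonde (I2) matches (terminating 2F1 at x = 1 with n = 9, b = -6/7, c = -\frac{1}{3}). Hence: \frac{8373169315948}{773134756513}.

Key observation: x = 1 and factor the ratio over Q (prefactor -5/7): negated roots = parameters.
Term ratio: r(k) = 1 * (k-9) (k-\frac{6}{7}) / [(k-\frac{1}{3}) (k+1)] - poly over poly, x = 1 from leading terms; C = -\frac{5}{7} at k = 0.


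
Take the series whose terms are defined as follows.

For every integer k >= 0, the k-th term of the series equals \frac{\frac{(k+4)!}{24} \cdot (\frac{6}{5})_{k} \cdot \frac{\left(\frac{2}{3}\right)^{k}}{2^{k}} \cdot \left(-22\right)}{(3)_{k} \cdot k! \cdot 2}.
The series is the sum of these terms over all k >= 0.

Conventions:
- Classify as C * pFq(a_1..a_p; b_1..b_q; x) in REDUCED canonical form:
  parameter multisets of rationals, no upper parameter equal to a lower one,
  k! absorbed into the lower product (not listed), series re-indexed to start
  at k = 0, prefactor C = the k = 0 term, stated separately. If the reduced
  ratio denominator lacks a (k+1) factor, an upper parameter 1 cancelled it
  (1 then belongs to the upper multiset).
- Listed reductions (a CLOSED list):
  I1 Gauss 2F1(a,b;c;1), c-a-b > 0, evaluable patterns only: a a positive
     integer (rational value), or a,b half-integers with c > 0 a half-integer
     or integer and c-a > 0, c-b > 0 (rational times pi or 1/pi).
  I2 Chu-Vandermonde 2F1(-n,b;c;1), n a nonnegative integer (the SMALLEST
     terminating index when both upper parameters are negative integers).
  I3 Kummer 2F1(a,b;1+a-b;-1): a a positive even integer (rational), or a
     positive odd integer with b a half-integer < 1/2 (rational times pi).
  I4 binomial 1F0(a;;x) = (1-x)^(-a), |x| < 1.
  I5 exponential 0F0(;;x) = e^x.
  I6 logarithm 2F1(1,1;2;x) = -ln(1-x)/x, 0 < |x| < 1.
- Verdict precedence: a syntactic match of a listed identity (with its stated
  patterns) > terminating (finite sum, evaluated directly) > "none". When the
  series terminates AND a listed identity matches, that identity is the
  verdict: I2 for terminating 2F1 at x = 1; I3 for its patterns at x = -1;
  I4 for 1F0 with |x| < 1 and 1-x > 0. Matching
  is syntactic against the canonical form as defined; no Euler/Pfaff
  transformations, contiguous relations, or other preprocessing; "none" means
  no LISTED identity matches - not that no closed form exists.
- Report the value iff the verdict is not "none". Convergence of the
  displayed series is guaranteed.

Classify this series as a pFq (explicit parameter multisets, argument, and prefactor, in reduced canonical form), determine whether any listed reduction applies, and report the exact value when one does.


The tell: t_0 being -11, the constant factors (C = -11) combine into one prefactor.
Ratio: r(k) = \frac{1}{3} * (k+\frac{6}{5}) (k+5) / [(k+3) (k+1)] - rational; roots negated = parameters, x = \frac{1}{3}, C = -11.

The series (x = \frac{1}{3}) is 2F1: upper {\frac{6}{5}, 5}, lower {3}, prefactor -11. Verdict: none. No listed pattern accepts 2F1(\frac{6}{5}, 5; 3; \frac{1}{3}).


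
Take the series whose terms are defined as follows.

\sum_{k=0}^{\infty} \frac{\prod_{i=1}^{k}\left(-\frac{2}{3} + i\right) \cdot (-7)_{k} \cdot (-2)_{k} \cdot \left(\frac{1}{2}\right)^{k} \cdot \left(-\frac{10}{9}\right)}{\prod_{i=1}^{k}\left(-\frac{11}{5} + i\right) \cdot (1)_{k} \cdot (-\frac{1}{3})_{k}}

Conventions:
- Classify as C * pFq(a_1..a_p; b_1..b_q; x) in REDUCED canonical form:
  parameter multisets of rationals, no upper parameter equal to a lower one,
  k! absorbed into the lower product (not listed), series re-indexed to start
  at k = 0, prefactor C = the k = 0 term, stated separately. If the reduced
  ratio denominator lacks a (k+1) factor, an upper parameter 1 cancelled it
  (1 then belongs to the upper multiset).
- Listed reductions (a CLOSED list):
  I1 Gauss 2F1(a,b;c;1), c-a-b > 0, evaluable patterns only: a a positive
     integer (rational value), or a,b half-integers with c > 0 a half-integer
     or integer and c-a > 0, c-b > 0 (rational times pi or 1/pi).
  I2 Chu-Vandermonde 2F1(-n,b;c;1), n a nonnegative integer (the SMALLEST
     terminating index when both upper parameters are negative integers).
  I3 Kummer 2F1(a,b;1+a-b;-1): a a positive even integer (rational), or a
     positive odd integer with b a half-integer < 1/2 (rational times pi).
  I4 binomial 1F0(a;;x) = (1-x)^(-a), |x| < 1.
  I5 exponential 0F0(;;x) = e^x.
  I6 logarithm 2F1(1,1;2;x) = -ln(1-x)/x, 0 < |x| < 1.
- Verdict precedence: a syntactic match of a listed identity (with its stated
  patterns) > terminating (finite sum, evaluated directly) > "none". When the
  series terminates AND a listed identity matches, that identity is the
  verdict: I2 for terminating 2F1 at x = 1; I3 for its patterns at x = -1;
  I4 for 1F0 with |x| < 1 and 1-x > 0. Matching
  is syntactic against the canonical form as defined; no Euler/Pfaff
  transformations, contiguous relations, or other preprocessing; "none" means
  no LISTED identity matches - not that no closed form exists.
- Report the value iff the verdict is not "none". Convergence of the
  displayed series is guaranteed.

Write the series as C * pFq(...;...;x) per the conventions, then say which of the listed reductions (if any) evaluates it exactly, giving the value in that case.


Classification (C = -\frac{10}{9}): 3F2 with upper {-7, -2, \frac{1}{3}}, lower {-\frac{6}{5}, -\frac{1}{3}}, argument x = \frac{1}{2}. Verdict: terminating - the sum ends at index 2 because -2 is a negative integer; exact evaluation follows. Value: \frac{2420}{27}.

Key observation: t_0 being -\frac{10}{9}, the lower running product (prefactor -10/9) is a rising factorial.
Adjacent-term ratio: r(k) = \frac{1}{2} * (k-7) (k-2) (k+\frac{1}{3}) / [(k-\frac{6}{5}) (k-\frac{1}{3}) (k+1)] ; factor over Q: parameters, x = \frac{1}{2}, and C = -\frac{10}{9}.


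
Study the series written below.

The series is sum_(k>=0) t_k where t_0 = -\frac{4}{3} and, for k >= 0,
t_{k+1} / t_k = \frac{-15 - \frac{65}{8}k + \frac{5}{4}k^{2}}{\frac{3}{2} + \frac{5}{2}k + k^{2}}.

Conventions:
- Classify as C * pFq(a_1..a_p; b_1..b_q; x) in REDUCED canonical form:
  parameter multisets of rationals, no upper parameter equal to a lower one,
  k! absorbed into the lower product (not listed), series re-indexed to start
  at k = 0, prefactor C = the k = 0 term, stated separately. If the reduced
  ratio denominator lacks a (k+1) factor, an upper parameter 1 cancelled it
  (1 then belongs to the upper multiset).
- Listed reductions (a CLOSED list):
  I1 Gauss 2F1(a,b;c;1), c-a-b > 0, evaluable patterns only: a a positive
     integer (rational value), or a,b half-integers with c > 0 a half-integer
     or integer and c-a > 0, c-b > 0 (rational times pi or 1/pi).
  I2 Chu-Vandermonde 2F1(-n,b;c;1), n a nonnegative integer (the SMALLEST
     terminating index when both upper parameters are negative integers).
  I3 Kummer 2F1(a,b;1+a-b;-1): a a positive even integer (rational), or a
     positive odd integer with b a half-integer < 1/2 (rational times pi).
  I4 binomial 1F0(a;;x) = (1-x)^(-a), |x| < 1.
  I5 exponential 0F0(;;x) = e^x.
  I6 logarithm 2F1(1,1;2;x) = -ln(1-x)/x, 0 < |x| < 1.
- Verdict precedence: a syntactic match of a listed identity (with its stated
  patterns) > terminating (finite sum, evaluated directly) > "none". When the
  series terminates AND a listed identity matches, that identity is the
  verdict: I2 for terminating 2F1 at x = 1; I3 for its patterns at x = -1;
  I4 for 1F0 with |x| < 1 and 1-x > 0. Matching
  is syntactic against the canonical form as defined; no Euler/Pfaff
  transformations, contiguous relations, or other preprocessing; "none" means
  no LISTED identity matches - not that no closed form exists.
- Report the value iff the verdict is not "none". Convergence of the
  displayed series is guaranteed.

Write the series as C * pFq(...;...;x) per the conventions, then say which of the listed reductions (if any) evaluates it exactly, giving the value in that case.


The series (x = \frac{5}{4}) is 1F0: upper {-8}, lower {-}, prefactor -\frac{4}{3}. Verdict: terminating - the sum ends at index 8 because -8 is a negative integer; exact evaluation follows. Exact value: -\frac{1}{49152}.

Key observation: t_0 being -\frac{4}{3}, the ratio is unreduced: k + 3/2 divides both sides (C = -4/3, x = 5/4).
Ratio: r(k) = \frac{5}{4} * (k-8) / [(k+1)] - rational in k. x = \frac{5}{4}; t_0 = -\frac{4}{3}; negate the roots.


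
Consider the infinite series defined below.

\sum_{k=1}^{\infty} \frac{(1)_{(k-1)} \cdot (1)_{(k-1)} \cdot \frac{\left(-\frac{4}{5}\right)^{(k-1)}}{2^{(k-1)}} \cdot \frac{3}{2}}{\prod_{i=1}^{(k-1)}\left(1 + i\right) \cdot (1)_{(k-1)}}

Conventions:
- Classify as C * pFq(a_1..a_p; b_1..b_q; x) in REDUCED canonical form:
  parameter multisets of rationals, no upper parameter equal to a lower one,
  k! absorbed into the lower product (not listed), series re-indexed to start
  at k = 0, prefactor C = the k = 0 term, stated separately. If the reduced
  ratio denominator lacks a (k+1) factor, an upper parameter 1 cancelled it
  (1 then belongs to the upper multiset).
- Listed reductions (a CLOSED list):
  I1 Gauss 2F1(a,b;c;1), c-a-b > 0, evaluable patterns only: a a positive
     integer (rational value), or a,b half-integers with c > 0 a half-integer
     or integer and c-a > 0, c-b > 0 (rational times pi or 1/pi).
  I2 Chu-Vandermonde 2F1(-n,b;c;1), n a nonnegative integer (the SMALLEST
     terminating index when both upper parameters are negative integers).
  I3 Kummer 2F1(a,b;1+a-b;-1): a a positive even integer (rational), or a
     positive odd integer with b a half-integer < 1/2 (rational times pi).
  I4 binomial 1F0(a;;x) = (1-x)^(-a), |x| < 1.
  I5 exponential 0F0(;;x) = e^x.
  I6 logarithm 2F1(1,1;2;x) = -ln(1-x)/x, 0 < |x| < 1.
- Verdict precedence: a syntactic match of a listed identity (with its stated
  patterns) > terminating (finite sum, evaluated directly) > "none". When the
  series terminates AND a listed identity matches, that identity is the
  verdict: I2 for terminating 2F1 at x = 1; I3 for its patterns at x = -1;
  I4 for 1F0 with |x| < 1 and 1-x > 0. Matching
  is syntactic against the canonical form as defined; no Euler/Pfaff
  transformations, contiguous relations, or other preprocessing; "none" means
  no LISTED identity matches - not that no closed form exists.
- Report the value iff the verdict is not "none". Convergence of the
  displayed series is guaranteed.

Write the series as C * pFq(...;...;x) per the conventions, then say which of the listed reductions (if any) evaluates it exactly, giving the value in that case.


Canonical form: C = \frac{3}{2} times 2F1 with upper {1, 1}, lower {2}, x = -\frac{2}{5}. Verdict: the logarithmic series (I6) applies (the logarithm: parameters (1,1;2), x = -\frac{2}{5}). Sum: \frac{15}{4} \cdot \ln\left(\frac{7}{5}\right).

Key step: t_0 being \frac{3}{2}, the lower running product (C = 3/2, x = -2/5) is a rising factorial.
Consecutive-term ratio: r(k) = -\frac{2}{5} * (k+1) (k+1) / [(k+2) (k+1)] - rational; roots negated = parameters, x = -\frac{2}{5}, C = \frac{3}{2}.


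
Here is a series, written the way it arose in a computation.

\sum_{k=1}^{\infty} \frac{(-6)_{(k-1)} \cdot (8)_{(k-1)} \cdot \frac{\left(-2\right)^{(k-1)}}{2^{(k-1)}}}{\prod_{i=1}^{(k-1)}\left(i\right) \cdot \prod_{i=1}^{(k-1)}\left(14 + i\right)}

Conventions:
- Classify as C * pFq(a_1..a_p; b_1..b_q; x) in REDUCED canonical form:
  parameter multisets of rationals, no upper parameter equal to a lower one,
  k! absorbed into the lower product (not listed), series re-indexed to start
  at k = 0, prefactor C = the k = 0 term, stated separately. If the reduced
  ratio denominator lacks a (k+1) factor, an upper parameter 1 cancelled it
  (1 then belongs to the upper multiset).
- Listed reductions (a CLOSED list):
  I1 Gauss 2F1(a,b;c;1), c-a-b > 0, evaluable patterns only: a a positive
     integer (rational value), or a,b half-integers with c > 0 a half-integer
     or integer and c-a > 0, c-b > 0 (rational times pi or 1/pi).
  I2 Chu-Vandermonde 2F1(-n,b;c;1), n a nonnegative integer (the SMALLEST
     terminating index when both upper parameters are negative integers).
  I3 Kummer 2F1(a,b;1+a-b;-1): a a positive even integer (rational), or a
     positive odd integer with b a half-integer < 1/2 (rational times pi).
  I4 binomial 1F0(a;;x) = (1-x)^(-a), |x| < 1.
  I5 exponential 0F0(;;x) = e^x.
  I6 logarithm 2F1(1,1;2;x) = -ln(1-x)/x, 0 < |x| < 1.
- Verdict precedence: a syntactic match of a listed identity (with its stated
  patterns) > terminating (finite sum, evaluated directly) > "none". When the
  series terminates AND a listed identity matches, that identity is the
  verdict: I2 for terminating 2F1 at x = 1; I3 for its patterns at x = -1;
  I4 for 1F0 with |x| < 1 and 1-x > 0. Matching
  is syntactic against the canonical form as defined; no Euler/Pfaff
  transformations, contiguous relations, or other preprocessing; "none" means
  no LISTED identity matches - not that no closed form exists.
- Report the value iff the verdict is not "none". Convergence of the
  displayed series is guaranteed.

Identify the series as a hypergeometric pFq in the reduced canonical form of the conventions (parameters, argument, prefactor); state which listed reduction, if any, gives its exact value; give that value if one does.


Structural cue: with t_0 = 1, the lower running product (prefactor 1) is a rising factorial.
Adjacent-term ratio: r(k) = -1 * (k-6) (k+8) / [(k+15) (k+1)] ; factor over Q: parameters, x = -1, and C = 1.

At argument -1: a 2F1 with upper {-6, 8}, lower {15}, scaled by C = 1. Verdict: Kummer (I3) fires (x = -1; c = 15 equals 1+a-b for upper {-6, 8}: listed pattern). Exact value: \frac{143}{10}.


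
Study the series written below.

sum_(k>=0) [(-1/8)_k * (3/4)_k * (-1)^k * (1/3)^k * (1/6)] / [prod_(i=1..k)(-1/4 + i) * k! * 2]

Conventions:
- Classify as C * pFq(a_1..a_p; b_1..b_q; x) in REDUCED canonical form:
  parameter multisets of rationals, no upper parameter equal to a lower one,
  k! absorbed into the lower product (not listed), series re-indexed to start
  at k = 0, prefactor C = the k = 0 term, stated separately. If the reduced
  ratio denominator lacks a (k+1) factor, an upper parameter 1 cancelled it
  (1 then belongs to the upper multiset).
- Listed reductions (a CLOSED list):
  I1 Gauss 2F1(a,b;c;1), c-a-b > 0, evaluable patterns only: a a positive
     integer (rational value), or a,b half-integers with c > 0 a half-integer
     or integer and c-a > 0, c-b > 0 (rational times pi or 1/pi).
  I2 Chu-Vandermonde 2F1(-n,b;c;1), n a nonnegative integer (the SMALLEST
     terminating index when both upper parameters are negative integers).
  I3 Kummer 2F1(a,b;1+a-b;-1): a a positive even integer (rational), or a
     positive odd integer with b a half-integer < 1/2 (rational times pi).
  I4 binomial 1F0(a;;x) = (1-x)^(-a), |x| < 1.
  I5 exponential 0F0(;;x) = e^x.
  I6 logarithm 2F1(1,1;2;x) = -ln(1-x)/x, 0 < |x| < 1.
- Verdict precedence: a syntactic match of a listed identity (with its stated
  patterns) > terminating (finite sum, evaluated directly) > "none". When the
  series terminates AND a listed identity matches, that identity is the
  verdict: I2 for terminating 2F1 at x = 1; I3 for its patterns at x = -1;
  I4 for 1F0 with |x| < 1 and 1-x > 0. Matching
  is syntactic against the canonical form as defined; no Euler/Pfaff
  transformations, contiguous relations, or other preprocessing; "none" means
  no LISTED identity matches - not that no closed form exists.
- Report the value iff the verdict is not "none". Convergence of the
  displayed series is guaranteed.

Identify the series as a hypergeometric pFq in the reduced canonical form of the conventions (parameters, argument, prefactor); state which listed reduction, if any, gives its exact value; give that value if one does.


The series (x = -1/3) is 1F0: upper {-1/8}, lower {-}, prefactor 1/12. Verdict (x = -1/3): the I4 binomial reduction applies (the 1F0 binomial series: exponent 1/8, x = -1/3). Sum: (1/12) * (4/3)^(1/8).

The tell: t_0 being 1/12, the lower running product (prefactor 1/12) is a rising factorial.
Term ratio: r(k) = (-1/3) * (k-1/8) / [(k+1)] - poly over poly, x = (-1/3) from leading terms; C = 1/12 at k = 0.


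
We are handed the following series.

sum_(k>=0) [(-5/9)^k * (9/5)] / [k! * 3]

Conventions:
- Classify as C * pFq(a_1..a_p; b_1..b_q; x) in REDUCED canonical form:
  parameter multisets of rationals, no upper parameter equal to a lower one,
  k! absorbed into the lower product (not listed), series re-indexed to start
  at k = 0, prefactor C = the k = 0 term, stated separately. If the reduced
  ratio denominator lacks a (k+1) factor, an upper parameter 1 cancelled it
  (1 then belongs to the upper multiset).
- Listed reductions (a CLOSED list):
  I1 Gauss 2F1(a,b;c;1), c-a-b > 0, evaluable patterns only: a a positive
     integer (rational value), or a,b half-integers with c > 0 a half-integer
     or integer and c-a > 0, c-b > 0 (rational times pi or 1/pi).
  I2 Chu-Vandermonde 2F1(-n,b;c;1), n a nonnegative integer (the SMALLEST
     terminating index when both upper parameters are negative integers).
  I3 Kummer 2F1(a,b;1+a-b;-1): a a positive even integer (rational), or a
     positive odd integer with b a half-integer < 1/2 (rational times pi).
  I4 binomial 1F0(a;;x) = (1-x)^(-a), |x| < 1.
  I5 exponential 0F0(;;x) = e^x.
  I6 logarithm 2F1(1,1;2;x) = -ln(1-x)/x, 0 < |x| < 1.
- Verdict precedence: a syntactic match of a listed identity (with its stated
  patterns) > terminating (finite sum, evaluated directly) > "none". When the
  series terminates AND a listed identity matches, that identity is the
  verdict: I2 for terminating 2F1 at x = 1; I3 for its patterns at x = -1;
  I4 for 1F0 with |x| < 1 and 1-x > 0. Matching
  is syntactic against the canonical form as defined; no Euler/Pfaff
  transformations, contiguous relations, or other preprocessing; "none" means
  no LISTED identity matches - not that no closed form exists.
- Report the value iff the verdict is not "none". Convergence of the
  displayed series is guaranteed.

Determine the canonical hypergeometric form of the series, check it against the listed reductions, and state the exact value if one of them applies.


x = -5/9 here; the reduced form reads 0F0, upper {-}, lower {-}, C = 3/5. Verdict: the exponential series (I5) matches (the 0F0 exponential series at x = -5/9). Hence: (3/5) * e^(-5/9).

Key step: from the first term 3/5: the constant factors (C = 3/5, x = -5/9) combine into one prefactor.
Adjacent-term ratio: r(k) = (-5/9) * 1 / [(k+1)] - rational in k. x = (-5/9); t_0 = 3/5; negate the roots.


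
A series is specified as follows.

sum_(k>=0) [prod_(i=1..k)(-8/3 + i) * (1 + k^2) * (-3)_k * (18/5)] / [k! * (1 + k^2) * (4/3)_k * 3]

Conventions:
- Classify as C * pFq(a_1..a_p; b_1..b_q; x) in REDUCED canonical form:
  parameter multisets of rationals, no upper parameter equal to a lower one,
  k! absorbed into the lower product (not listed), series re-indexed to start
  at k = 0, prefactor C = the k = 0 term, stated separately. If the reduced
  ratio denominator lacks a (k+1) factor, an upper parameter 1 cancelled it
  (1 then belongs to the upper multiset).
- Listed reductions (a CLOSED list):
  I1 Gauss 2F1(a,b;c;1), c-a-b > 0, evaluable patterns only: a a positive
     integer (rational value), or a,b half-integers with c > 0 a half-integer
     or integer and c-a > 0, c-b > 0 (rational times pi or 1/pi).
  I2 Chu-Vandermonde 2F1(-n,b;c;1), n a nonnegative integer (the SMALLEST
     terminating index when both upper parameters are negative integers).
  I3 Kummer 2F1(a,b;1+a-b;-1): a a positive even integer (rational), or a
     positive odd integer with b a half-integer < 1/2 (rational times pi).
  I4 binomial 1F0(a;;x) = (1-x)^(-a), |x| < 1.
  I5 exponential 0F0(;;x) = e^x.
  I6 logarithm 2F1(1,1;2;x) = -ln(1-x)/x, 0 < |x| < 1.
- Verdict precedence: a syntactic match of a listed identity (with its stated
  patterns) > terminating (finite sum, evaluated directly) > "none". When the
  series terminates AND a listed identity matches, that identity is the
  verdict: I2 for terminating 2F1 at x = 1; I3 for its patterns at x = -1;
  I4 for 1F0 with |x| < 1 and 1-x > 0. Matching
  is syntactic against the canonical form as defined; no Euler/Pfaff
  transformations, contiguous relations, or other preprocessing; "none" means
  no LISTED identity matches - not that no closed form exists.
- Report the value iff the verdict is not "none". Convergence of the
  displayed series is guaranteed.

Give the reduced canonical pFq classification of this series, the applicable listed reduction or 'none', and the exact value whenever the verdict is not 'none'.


Canonical form: C = 6/5 times 2F1 with upper {-3, -5/3}, lower {4/3}, x = 1. Verdict: this is Chu-Vandermonde (I2) (terminating 2F1 at x = 1 with n = 3, b = -5/3, c = 4/3). Exact value: 243/35.

The tell: with t_0 = 6/5, the running product (prefactor 6/5) telescopes to a rising factorial.
Consecutive-term ratio: r(k) = 1 * (k-3) (k-5/3) / [(k+4/3) (k+1)] - rational in k. x = 1; t_0 = 6/5; negate the roots.


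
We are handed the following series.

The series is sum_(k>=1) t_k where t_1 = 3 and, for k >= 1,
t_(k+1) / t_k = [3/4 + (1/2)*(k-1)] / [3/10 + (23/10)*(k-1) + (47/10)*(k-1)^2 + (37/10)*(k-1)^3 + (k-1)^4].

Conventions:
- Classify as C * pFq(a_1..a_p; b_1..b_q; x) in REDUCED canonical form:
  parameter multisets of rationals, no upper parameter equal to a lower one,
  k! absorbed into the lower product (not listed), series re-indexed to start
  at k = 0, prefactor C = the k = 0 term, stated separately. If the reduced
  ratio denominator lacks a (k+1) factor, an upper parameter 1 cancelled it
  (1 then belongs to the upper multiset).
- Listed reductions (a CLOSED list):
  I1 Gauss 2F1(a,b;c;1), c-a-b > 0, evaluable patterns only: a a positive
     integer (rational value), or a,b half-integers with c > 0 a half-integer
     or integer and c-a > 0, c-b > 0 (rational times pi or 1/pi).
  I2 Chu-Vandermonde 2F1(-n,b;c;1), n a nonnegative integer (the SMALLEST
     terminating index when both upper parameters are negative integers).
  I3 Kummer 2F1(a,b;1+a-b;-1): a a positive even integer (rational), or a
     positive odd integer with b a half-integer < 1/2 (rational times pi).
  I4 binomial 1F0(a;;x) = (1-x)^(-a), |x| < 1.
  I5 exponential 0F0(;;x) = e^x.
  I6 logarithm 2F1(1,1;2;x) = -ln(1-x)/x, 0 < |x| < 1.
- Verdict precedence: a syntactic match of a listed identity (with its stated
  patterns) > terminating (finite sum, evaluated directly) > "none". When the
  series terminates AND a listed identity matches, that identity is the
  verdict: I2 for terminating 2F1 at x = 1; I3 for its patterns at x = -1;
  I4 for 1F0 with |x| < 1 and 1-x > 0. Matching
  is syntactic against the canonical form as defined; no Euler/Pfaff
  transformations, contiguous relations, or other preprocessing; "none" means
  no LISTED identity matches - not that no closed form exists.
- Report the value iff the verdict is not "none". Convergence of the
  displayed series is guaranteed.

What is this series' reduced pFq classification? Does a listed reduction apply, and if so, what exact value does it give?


With C = 3: the canonical form is 0F2(-; 1/5, 1; 1/2). Verdict: none - at argument 1/2 the multisets {-} ; {1/5, 1} match no listed identity.

Key step: from the first term 3: factor the ratio over Q (C = 3): negated roots = parameters.
Step ratio: r(k) = (1/2) * 1 / [(k+1/5) (k+1) (k+1)] - rational; roots negated = parameters, x = (1/2), C = 3.


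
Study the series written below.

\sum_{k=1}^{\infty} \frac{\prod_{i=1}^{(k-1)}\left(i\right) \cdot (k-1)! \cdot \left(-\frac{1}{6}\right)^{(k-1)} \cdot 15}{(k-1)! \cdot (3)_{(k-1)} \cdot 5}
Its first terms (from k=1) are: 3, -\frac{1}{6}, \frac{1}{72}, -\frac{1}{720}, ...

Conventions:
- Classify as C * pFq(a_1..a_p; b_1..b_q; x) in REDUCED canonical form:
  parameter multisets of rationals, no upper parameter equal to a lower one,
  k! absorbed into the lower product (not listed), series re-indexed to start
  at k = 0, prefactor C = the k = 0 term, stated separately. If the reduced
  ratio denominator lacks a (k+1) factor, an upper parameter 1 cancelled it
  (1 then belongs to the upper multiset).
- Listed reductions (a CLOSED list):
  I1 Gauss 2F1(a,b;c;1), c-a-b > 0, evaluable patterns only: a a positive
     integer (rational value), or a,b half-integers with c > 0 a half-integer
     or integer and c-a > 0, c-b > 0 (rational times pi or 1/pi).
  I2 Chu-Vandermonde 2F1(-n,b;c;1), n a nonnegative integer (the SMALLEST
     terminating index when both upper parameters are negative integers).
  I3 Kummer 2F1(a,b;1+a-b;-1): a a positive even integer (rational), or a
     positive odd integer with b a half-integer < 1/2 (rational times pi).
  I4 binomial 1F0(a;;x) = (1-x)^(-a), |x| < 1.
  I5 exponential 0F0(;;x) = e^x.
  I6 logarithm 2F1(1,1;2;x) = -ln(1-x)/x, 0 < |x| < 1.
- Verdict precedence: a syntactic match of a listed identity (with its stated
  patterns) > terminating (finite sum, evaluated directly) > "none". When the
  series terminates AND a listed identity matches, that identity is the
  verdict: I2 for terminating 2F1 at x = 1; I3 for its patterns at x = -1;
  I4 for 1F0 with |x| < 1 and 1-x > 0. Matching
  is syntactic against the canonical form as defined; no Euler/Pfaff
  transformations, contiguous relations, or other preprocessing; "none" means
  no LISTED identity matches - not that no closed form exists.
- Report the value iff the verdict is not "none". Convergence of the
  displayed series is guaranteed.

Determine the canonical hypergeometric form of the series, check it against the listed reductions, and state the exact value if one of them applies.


Reduced: x = -\frac{1}{6}, 2F1, upper = {1, 1}, lower = {3}, C = 3. Verdict: none - this 2F1 at x = -\frac{1}{6} matches no listed pattern, and upper {1, 1} holds no stopper.

The tell: x = -\frac{1}{6} and the constant factors (C = 3, x = -1/6) combine into one prefactor.
Term ratio: r(k) = -\frac{1}{6} * (k+1) (k+1) / [(k+3) (k+1)] - poly over poly, x = -\frac{1}{6} from leading terms; C = 3 at k = 0.


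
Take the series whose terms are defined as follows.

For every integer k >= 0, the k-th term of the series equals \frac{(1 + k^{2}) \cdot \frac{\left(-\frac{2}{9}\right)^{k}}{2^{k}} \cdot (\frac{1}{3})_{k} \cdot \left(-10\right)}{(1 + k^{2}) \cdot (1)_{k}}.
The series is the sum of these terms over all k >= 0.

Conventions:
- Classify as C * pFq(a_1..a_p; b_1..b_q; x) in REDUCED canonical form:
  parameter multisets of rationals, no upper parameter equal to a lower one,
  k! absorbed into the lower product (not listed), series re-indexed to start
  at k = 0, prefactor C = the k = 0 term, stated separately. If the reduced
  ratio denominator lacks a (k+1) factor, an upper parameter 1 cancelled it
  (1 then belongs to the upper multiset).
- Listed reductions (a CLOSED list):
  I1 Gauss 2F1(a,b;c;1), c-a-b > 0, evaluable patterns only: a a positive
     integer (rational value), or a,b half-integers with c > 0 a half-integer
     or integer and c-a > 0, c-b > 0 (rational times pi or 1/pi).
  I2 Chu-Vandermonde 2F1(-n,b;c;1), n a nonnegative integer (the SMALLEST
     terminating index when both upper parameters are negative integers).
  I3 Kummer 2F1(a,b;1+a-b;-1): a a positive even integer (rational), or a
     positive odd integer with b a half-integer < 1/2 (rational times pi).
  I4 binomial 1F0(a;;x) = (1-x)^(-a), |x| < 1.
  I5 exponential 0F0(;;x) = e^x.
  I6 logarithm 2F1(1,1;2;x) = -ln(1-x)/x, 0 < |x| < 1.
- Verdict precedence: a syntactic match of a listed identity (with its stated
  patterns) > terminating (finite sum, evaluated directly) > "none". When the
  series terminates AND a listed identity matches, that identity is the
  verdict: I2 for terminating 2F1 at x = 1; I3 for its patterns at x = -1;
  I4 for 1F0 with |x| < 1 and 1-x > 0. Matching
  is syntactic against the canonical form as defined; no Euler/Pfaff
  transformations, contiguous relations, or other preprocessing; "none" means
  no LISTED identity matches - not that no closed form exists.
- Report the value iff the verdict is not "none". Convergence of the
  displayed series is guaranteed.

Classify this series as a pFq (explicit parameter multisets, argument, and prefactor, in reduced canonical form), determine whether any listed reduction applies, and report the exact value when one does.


Reduced: x = -\frac{1}{9}, 1F0, upper = {\frac{1}{3}}, lower = {-}, C = -10. Verdict (x = -\frac{1}{9}): binomial (I4) applies (the 1F0 binomial series: exponent -1/3, x = -\frac{1}{9}). Value: \left(-10\right) \cdot \left(\frac{10}{9}\right)^{-\frac{1}{3}}.

First insight: t_0 being -10, (1)_k (C = -10) is k! itself.
Ratio: r(k) = -\frac{1}{9} * (k+\frac{1}{3}) / [(k+1)] ; factor over Q: parameters, x = -\frac{1}{9}, and C = -10.
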